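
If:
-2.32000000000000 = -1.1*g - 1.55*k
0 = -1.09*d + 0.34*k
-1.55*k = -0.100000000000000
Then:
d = 0.02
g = 2.02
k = 0.06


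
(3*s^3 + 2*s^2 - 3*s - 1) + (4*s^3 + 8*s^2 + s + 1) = 7*s^3 + 10*s^2 - 2*s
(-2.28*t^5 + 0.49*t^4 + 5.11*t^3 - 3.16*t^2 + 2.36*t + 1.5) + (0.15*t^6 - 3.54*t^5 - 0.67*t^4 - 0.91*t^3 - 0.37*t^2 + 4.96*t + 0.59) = 0.15*t^6 - 5.82*t^5 - 0.18*t^4 + 4.2*t^3 - 3.53*t^2 + 7.32*t + 2.09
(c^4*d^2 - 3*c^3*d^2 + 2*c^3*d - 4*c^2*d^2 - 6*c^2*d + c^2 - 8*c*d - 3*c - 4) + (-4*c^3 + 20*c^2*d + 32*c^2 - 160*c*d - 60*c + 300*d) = c^4*d^2 - 3*c^3*d^2 + 2*c^3*d - 4*c^3 - 4*c^2*d^2 + 14*c^2*d + 33*c^2 - 168*c*d - 63*c + 300*d - 4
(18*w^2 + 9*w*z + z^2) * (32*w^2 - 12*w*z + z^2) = 576*w^4 + 72*w^3*z - 58*w^2*z^2 - 3*w*z^3 + z^4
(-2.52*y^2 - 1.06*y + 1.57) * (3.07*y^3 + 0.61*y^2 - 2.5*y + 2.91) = -7.7364*y^5 - 4.7914*y^4 + 10.4733*y^3 - 3.7255*y^2 - 7.0096*y + 4.5687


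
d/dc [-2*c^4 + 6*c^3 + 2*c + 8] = -8*c^3 + 18*c^2 + 2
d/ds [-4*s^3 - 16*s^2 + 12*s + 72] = -12*s^2 - 32*s + 12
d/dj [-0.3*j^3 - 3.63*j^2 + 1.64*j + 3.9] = -0.9*j^2 - 7.26*j + 1.64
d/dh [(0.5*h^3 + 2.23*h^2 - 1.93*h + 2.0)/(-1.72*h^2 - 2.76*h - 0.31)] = (-0.86*h^4 - 2.76*h^3 - 9.9394*h^2 + 5.4974*h + 6.1183)/(2.9584*h^4 + 9.4944*h^3 + 8.684*h^2 + 1.7112*h + 0.0961)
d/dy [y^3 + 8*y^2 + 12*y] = 3*y^2 + 16*y + 12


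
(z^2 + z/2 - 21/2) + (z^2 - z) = 2*z^2 - z/2 - 21/2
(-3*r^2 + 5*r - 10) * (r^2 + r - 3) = -3*r^4 + 2*r^3 + 4*r^2 - 25*r + 30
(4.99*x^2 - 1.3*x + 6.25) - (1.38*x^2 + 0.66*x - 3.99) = 3.61*x^2 - 1.96*x + 10.24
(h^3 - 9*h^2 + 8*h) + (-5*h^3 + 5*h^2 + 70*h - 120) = -4*h^3 - 4*h^2 + 78*h - 120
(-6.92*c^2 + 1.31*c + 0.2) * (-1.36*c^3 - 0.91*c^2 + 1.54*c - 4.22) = 9.4112*c^5 + 4.5156*c^4 - 12.1209*c^3 + 31.0378*c^2 - 5.2202*c - 0.844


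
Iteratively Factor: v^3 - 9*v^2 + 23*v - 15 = (v - 5)*(v^2 - 4*v + 3) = (v - 5)*(v - 1)*(v - 3)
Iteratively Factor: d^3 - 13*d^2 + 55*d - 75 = (d - 5)*(d^2 - 8*d + 15) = (d - 5)*(d - 3)*(d - 5)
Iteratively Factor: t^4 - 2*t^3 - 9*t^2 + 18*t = (t + 3)*(t^3 - 5*t^2 + 6*t) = t*(t + 3)*(t^2 - 5*t + 6) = t*(t - 2)*(t + 3)*(t - 3)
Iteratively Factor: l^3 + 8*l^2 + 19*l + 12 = (l + 4)*(l^2 + 4*l + 3) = (l + 3)*(l + 4)*(l + 1)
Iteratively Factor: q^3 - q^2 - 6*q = (q + 2)*(q^2 - 3*q) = (q - 3)*(q + 2)*(q)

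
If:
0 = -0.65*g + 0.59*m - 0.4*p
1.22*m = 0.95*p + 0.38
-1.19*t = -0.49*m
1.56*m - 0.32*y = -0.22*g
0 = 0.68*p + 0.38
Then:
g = 0.23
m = -0.12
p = -0.56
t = -0.05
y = -0.44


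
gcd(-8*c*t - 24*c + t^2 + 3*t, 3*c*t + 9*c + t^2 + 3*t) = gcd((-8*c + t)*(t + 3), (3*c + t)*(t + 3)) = t + 3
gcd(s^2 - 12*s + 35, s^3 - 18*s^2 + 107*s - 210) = s^2 - 12*s + 35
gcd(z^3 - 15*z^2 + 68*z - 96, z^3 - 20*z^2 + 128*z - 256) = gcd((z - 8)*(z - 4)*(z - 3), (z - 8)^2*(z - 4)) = z^2 - 12*z + 32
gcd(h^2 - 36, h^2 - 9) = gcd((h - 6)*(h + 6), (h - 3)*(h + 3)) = 1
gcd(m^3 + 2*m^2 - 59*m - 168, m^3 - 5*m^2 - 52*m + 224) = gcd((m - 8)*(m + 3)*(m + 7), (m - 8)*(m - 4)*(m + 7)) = m^2 - m - 56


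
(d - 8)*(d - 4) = d^2 - 12*d + 32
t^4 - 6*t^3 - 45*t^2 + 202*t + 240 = (t - 8)*(t - 5)*(t + 1)*(t + 6)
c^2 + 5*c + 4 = (c + 1)*(c + 4)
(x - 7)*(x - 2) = x^2 - 9*x + 14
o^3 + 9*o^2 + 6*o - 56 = (o - 2)*(o + 4)*(o + 7)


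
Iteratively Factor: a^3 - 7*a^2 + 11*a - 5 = (a - 5)*(a^2 - 2*a + 1) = (a - 5)*(a - 1)*(a - 1)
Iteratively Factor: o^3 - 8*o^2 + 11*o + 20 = (o + 1)*(o^2 - 9*o + 20) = (o - 5)*(o + 1)*(o - 4)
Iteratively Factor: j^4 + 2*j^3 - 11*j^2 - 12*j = (j - 3)*(j^3 + 5*j^2 + 4*j) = (j - 3)*(j + 4)*(j^2 + j) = (j - 3)*(j + 1)*(j + 4)*(j)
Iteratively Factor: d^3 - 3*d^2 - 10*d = (d)*(d^2 - 3*d - 10) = d*(d + 2)*(d - 5)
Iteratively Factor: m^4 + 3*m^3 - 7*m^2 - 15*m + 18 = (m - 1)*(m^3 + 4*m^2 - 3*m - 18) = (m - 2)*(m - 1)*(m^2 + 6*m + 9) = (m - 2)*(m - 1)*(m + 3)*(m + 3)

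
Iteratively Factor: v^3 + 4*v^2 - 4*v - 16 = (v + 4)*(v^2 - 4) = (v - 2)*(v + 4)*(v + 2)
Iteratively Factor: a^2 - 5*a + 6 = (a - 3)*(a - 2)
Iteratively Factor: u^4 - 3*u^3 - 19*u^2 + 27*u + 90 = (u - 5)*(u^3 + 2*u^2 - 9*u - 18) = (u - 5)*(u + 3)*(u^2 - u - 6) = (u - 5)*(u - 3)*(u + 3)*(u + 2)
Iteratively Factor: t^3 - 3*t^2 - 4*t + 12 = (t + 2)*(t^2 - 5*t + 6) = (t - 2)*(t + 2)*(t - 3)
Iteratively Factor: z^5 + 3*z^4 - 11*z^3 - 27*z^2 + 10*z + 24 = (z + 2)*(z^4 + z^3 - 13*z^2 - z + 12) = (z + 2)*(z + 4)*(z^3 - 3*z^2 - z + 3) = (z - 3)*(z + 2)*(z + 4)*(z^2 - 1) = (z - 3)*(z - 1)*(z + 2)*(z + 4)*(z + 1)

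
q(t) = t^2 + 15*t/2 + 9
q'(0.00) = 7.50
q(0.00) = 9.00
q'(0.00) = 7.50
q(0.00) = 9.00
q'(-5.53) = -3.56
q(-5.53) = -1.89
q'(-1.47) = 4.56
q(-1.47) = 0.14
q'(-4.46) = -1.42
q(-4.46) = -4.56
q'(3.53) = 14.56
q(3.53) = 47.94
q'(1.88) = 11.26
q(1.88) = 26.63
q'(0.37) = 8.24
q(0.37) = 11.91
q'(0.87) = 9.24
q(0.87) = 16.28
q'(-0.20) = 7.10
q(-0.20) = 7.54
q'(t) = 2*t + 15/2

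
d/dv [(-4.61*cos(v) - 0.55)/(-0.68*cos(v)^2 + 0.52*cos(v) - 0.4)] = (3.1348*cos(v)^2 + 0.748*cos(v) - 2.13)*sin(v)/(0.4624*cos(v)^4 - 0.7072*cos(v)^3 + 0.8144*cos(v)^2 - 0.416*cos(v) + 0.16)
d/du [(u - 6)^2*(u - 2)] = (u - 6)*(3*u - 10)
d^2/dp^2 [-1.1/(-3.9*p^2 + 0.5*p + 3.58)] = (33.462*p^2 - 4.29*p - 1.1*(7.8*p - 0.5)*(15.6*p - 1.0) - 30.7164)/(-3.9*p^2 + 0.5*p + 3.58)^3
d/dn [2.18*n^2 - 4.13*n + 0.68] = 4.36*n - 4.13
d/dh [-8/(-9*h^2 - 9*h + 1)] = 72*(-2*h - 1)/(9*h^2 + 9*h - 1)^2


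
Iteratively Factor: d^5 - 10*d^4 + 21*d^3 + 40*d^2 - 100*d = (d - 5)*(d^4 - 5*d^3 - 4*d^2 + 20*d) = (d - 5)*(d + 2)*(d^3 - 7*d^2 + 10*d) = (d - 5)^2*(d + 2)*(d^2 - 2*d) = (d - 5)^2*(d - 2)*(d + 2)*(d)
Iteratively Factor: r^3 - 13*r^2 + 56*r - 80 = (r - 4)*(r^2 - 9*r + 20) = (r - 5)*(r - 4)*(r - 4)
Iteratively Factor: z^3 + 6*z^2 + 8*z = (z)*(z^2 + 6*z + 8) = z*(z + 2)*(z + 4)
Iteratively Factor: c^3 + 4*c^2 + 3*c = (c + 3)*(c^2 + c) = (c + 1)*(c + 3)*(c)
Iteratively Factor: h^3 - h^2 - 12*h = (h + 3)*(h^2 - 4*h) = h*(h + 3)*(h - 4)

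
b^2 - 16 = (b - 4)*(b + 4)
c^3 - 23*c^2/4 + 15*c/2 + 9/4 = (c - 3)^2*(c + 1/4)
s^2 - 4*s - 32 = (s - 8)*(s + 4)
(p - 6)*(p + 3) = p^2 - 3*p - 18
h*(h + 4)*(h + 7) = h^3 + 11*h^2 + 28*h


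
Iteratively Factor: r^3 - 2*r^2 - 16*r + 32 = (r - 4)*(r^2 + 2*r - 8) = (r - 4)*(r - 2)*(r + 4)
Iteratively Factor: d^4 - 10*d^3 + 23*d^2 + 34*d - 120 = (d - 5)*(d^3 - 5*d^2 - 2*d + 24) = (d - 5)*(d - 4)*(d^2 - d - 6) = (d - 5)*(d - 4)*(d + 2)*(d - 3)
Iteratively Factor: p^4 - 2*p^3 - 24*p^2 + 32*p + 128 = (p + 2)*(p^3 - 4*p^2 - 16*p + 64) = (p + 2)*(p + 4)*(p^2 - 8*p + 16) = (p - 4)*(p + 2)*(p + 4)*(p - 4)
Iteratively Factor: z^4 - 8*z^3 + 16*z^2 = (z - 4)*(z^3 - 4*z^2) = (z - 4)^2*(z^2) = z*(z - 4)^2*(z)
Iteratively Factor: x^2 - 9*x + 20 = (x - 4)*(x - 5)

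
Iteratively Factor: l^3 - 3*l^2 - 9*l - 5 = (l - 5)*(l^2 + 2*l + 1) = (l - 5)*(l + 1)*(l + 1)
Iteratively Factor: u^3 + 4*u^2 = (u)*(u^2 + 4*u) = u*(u + 4)*(u)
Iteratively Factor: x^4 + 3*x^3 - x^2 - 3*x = (x - 1)*(x^3 + 4*x^2 + 3*x) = (x - 1)*(x + 3)*(x^2 + x) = x*(x - 1)*(x + 3)*(x + 1)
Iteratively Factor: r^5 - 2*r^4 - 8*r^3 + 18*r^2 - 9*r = (r - 3)*(r^4 + r^3 - 5*r^2 + 3*r) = r*(r - 3)*(r^3 + r^2 - 5*r + 3) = r*(r - 3)*(r - 1)*(r^2 + 2*r - 3) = r*(r - 3)*(r - 1)*(r + 3)*(r - 1)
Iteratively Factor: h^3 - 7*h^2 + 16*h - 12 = (h - 2)*(h^2 - 5*h + 6) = (h - 2)^2*(h - 3)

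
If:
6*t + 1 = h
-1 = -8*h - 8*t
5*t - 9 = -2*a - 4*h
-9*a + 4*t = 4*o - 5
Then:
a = 69/16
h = 1/4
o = -549/64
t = -1/8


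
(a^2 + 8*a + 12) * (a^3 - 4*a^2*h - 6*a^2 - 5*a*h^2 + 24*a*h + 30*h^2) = a^5 - 4*a^4*h + 2*a^4 - 5*a^3*h^2 - 8*a^3*h - 36*a^3 - 10*a^2*h^2 + 144*a^2*h - 72*a^2 + 180*a*h^2 + 288*a*h + 360*h^2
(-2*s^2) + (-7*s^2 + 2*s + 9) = -9*s^2 + 2*s + 9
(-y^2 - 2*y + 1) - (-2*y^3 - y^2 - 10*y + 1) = 2*y^3 + 8*y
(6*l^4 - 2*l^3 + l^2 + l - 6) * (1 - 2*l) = -12*l^5 + 10*l^4 - 4*l^3 - l^2 + 13*l - 6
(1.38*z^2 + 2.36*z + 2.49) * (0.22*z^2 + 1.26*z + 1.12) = 0.3036*z^4 + 2.258*z^3 + 5.067*z^2 + 5.7806*z + 2.7888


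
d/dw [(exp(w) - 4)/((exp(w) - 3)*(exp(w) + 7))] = (-exp(2*w) + 8*exp(w) - 5)*exp(w)/(exp(4*w) + 8*exp(3*w) - 26*exp(2*w) - 168*exp(w) + 441)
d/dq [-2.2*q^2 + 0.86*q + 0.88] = 0.86 - 4.4*q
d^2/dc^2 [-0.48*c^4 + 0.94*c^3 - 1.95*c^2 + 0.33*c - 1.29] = -5.76*c^2 + 5.64*c - 3.9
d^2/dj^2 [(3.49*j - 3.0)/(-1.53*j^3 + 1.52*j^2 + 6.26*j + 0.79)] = (-49.018446*j^5 + 132.970464*j^4 - 194.608436*j^3 - 181.433556*j^2 + 218.174952*j + 262.439692)/(3.581577*j^9 - 10.674504*j^8 - 33.357366*j^7 + 78.289795*j^6 + 147.505116*j^5 - 138.772332*j^4 - 287.551805*j^3 - 95.720508*j^2 - 11.720598*j - 0.493039)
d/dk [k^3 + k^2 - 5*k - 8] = 3*k^2 + 2*k - 5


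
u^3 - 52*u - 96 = (u - 8)*(u + 2)*(u + 6)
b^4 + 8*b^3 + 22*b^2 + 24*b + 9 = (b + 1)^2*(b + 3)^2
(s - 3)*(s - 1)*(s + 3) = s^3 - s^2 - 9*s + 9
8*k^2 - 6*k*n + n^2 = (-4*k + n)*(-2*k + n)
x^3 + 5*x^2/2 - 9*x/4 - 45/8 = (x - 3/2)*(x + 3/2)*(x + 5/2)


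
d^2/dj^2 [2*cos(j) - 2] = -2*cos(j)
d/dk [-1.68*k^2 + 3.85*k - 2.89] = 3.85 - 3.36*k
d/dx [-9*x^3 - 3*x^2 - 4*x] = -27*x^2 - 6*x - 4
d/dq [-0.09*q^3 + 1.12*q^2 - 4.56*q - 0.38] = -0.27*q^2 + 2.24*q - 4.56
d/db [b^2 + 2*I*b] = 2*b + 2*I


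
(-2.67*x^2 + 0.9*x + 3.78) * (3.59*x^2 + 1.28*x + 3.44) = -9.5853*x^4 - 0.1866*x^3 + 5.5374*x^2 + 7.9344*x + 13.0032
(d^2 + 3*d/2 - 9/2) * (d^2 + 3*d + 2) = d^4 + 9*d^3/2 + 2*d^2 - 21*d/2 - 9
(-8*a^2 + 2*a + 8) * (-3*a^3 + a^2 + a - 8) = 24*a^5 - 14*a^4 - 30*a^3 + 74*a^2 - 8*a - 64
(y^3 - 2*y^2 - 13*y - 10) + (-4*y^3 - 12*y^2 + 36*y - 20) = -3*y^3 - 14*y^2 + 23*y - 30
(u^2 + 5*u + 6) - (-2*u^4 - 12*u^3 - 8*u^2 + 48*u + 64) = 2*u^4 + 12*u^3 + 9*u^2 - 43*u - 58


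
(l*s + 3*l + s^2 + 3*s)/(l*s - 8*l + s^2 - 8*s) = (s + 3)/(s - 8)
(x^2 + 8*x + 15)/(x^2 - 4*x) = (x^2 + 8*x + 15)/(x*(x - 4))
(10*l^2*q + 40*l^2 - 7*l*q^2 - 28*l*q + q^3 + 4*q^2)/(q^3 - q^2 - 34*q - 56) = (10*l^2 - 7*l*q + q^2)/(q^2 - 5*q - 14)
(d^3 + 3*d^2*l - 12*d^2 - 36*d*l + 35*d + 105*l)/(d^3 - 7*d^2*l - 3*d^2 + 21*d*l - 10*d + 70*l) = (d^2 + 3*d*l - 7*d - 21*l)/(d^2 - 7*d*l + 2*d - 14*l)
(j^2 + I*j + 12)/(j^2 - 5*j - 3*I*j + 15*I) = (j + 4*I)/(j - 5)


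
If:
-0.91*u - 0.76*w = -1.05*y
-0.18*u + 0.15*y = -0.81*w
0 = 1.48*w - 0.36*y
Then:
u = 0.00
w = 0.00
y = 0.00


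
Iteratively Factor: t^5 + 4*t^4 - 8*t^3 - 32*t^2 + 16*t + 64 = (t - 2)*(t^4 + 6*t^3 + 4*t^2 - 24*t - 32) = (t - 2)^2*(t^3 + 8*t^2 + 20*t + 16) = (t - 2)^2*(t + 2)*(t^2 + 6*t + 8) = (t - 2)^2*(t + 2)^2*(t + 4)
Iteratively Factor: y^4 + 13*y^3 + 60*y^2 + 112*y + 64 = (y + 4)*(y^3 + 9*y^2 + 24*y + 16) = (y + 4)^2*(y^2 + 5*y + 4) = (y + 4)^3*(y + 1)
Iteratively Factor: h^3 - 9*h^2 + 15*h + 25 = (h - 5)*(h^2 - 4*h - 5) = (h - 5)^2*(h + 1)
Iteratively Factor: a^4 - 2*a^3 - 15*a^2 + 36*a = (a - 3)*(a^3 + a^2 - 12*a) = a*(a - 3)*(a^2 + a - 12) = a*(a - 3)*(a + 4)*(a - 3)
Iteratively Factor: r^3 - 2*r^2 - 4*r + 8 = (r - 2)*(r^2 - 4) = (r - 2)^2*(r + 2)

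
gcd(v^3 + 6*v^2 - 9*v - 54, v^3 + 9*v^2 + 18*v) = v^2 + 9*v + 18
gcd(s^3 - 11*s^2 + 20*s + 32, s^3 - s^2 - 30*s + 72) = s - 4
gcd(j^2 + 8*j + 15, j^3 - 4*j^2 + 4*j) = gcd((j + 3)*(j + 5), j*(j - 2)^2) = 1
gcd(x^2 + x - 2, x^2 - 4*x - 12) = x + 2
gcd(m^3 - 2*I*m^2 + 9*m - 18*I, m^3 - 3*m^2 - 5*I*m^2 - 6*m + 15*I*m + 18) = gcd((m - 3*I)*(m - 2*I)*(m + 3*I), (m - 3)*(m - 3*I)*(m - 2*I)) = m^2 - 5*I*m - 6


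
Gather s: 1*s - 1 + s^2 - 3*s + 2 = s^2 - 2*s + 1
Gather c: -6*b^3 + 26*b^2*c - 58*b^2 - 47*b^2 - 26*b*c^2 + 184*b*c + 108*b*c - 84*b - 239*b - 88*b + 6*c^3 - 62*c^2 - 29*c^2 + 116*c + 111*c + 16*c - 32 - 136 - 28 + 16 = -6*b^3 - 105*b^2 - 411*b + 6*c^3 + c^2*(-26*b - 91) + c*(26*b^2 + 292*b + 243) - 180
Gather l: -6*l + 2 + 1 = 3 - 6*l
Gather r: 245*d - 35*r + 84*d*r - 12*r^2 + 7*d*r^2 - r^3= 245*d - r^3 + r^2*(7*d - 12) + r*(84*d - 35)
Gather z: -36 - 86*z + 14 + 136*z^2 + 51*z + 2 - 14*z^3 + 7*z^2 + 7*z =-14*z^3 + 143*z^2 - 28*z - 20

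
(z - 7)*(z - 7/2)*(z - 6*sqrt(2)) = z^3 - 21*z^2/2 - 6*sqrt(2)*z^2 + 49*z/2 + 63*sqrt(2)*z - 147*sqrt(2)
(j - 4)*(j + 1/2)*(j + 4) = j^3 + j^2/2 - 16*j - 8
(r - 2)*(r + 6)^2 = r^3 + 10*r^2 + 12*r - 72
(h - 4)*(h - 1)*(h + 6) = h^3 + h^2 - 26*h + 24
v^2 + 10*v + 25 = (v + 5)^2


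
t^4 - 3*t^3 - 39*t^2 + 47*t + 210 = (t - 7)*(t - 3)*(t + 2)*(t + 5)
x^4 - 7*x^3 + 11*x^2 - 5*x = x*(x - 5)*(x - 1)^2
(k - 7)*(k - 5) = k^2 - 12*k + 35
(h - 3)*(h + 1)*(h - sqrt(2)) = h^3 - 2*h^2 - sqrt(2)*h^2 - 3*h + 2*sqrt(2)*h + 3*sqrt(2)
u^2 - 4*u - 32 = (u - 8)*(u + 4)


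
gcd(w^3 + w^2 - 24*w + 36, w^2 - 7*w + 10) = w - 2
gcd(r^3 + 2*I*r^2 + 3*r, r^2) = r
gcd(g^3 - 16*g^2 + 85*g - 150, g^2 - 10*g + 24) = g - 6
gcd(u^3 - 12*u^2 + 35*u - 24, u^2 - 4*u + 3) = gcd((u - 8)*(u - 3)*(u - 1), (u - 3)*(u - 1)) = u^2 - 4*u + 3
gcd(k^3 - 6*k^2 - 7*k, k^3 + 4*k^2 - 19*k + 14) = 1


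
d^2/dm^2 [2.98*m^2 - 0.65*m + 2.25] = 5.96000000000000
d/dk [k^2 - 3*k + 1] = 2*k - 3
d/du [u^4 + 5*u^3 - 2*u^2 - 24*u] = 4*u^3 + 15*u^2 - 4*u - 24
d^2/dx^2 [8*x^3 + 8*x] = 48*x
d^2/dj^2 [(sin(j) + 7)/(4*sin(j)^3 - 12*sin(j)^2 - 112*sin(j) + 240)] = (-4*sin(j)^7 - 54*sin(j)^6 + 116*sin(j)^5 + 1070*sin(j)^4 + 674*sin(j)^3 - 13726*sin(j)^2 - 13272*sin(j) + 16856)/(4*(sin(j)^3 - 3*sin(j)^2 - 28*sin(j) + 60)^3)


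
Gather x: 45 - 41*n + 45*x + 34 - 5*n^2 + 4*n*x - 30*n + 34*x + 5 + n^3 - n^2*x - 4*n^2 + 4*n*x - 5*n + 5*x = n^3 - 9*n^2 - 76*n + x*(-n^2 + 8*n + 84) + 84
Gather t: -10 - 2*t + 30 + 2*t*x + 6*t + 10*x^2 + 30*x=t*(2*x + 4) + 10*x^2 + 30*x + 20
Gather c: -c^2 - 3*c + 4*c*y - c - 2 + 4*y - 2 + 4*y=-c^2 + c*(4*y - 4) + 8*y - 4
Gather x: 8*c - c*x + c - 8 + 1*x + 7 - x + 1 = -c*x + 9*c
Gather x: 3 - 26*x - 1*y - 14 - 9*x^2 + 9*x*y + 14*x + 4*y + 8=-9*x^2 + x*(9*y - 12) + 3*y - 3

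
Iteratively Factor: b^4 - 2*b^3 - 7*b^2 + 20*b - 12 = (b + 3)*(b^3 - 5*b^2 + 8*b - 4) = (b - 2)*(b + 3)*(b^2 - 3*b + 2) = (b - 2)*(b - 1)*(b + 3)*(b - 2)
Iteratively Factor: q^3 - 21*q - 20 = (q - 5)*(q^2 + 5*q + 4) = (q - 5)*(q + 4)*(q + 1)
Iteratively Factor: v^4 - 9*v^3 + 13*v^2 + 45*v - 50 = (v - 1)*(v^3 - 8*v^2 + 5*v + 50) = (v - 5)*(v - 1)*(v^2 - 3*v - 10) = (v - 5)^2*(v - 1)*(v + 2)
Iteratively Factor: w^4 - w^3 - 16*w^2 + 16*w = (w)*(w^3 - w^2 - 16*w + 16) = w*(w + 4)*(w^2 - 5*w + 4) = w*(w - 1)*(w + 4)*(w - 4)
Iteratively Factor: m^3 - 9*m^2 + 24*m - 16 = (m - 1)*(m^2 - 8*m + 16) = (m - 4)*(m - 1)*(m - 4)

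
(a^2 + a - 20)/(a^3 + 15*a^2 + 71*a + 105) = (a - 4)/(a^2 + 10*a + 21)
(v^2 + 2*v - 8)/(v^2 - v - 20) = (v - 2)/(v - 5)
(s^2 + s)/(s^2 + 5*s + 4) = s/(s + 4)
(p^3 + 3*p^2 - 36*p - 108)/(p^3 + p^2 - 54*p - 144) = (p - 6)/(p - 8)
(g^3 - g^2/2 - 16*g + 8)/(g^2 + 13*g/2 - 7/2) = (g^2 - 16)/(g + 7)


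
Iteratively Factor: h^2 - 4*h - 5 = (h - 5)*(h + 1)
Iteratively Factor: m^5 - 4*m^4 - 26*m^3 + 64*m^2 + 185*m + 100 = (m - 5)*(m^4 + m^3 - 21*m^2 - 41*m - 20) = (m - 5)*(m + 1)*(m^3 - 21*m - 20) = (m - 5)*(m + 1)^2*(m^2 - m - 20) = (m - 5)*(m + 1)^2*(m + 4)*(m - 5)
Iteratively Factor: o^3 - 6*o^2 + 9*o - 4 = (o - 4)*(o^2 - 2*o + 1) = (o - 4)*(o - 1)*(o - 1)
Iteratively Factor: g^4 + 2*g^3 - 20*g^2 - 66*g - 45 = (g + 1)*(g^3 + g^2 - 21*g - 45) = (g + 1)*(g + 3)*(g^2 - 2*g - 15) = (g + 1)*(g + 3)^2*(g - 5)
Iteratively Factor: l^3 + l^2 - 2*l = (l)*(l^2 + l - 2) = l*(l + 2)*(l - 1)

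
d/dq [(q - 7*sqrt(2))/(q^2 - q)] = (q*(q - 1) - (q - 7*sqrt(2))*(2*q - 1))/(q^2*(q - 1)^2)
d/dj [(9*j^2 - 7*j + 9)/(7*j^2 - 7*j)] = (-2*j^2 - 18*j + 9)/(7*j^2*(j^2 - 2*j + 1))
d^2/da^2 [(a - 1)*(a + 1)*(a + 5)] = 6*a + 10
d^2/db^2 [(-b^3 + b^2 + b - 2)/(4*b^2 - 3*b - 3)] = 2*(7*b^3 - 87*b^2 + 81*b - 42)/(64*b^6 - 144*b^5 - 36*b^4 + 189*b^3 + 27*b^2 - 81*b - 27)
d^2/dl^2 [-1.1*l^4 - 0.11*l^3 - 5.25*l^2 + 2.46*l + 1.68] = -13.2*l^2 - 0.66*l - 10.5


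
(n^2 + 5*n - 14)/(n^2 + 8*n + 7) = (n - 2)/(n + 1)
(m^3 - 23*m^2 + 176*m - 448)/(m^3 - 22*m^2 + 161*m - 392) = (m - 8)/(m - 7)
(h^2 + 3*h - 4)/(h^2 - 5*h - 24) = (-h^2 - 3*h + 4)/(-h^2 + 5*h + 24)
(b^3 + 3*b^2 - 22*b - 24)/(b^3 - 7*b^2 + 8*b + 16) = (b + 6)/(b - 4)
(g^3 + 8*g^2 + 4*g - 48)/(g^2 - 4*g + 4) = (g^2 + 10*g + 24)/(g - 2)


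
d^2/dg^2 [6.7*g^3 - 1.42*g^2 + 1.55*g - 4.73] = 40.2*g - 2.84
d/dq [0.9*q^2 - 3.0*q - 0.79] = 1.8*q - 3.0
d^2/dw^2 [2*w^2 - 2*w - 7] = 4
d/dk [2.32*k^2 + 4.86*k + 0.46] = 4.64*k + 4.86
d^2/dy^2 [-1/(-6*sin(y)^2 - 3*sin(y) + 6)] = (-16*sin(y)^4 - 6*sin(y)^3 + 7*sin(y)^2 + 10*sin(y) + 10)/(3*(sin(y) - cos(2*y) - 1)^3)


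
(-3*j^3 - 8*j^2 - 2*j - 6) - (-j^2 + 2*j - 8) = -3*j^3 - 7*j^2 - 4*j + 2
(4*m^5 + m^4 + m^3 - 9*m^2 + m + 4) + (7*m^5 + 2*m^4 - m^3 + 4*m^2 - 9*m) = 11*m^5 + 3*m^4 - 5*m^2 - 8*m + 4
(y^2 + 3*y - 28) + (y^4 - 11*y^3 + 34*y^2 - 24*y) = y^4 - 11*y^3 + 35*y^2 - 21*y - 28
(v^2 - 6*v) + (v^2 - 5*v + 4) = 2*v^2 - 11*v + 4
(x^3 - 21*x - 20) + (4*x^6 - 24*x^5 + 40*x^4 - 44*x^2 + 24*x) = 4*x^6 - 24*x^5 + 40*x^4 + x^3 - 44*x^2 + 3*x - 20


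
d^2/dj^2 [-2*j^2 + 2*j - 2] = -4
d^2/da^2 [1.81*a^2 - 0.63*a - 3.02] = 3.62000000000000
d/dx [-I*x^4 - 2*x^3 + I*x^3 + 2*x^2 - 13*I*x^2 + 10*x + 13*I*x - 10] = -4*I*x^3 + x^2*(-6 + 3*I) + x*(4 - 26*I) + 10 + 13*I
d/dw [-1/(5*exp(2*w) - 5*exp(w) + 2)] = (10*exp(w) - 5)*exp(w)/(5*exp(2*w) - 5*exp(w) + 2)^2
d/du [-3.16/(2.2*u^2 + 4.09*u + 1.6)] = (13.904*u + 12.9244)/(2.2*u^2 + 4.09*u + 1.6)^2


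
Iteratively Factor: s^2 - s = (s)*(s - 1)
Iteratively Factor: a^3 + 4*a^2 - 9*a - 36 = (a - 3)*(a^2 + 7*a + 12) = (a - 3)*(a + 3)*(a + 4)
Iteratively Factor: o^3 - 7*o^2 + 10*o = (o)*(o^2 - 7*o + 10) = o*(o - 2)*(o - 5)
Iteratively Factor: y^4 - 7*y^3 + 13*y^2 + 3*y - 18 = (y - 3)*(y^3 - 4*y^2 + y + 6) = (y - 3)*(y - 2)*(y^2 - 2*y - 3) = (y - 3)^2*(y - 2)*(y + 1)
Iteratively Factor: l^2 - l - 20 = (l + 4)*(l - 5)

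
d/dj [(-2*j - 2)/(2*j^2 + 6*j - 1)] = 2*(2*j^2 + 4*j + 7)/(4*j^4 + 24*j^3 + 32*j^2 - 12*j + 1)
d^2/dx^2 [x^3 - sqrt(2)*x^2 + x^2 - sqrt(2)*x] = 6*x - 2*sqrt(2) + 2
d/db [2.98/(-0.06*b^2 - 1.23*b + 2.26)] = (0.3576*b + 3.6654)/(0.06*b^2 + 1.23*b - 2.26)^2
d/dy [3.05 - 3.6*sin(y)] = -3.6*cos(y)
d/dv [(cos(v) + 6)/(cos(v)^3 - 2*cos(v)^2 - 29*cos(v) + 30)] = (-45*cos(v)/2 + 8*cos(2*v) + cos(3*v)/2 - 196)*sin(v)/(cos(v)^3 - 2*cos(v)^2 - 29*cos(v) + 30)^2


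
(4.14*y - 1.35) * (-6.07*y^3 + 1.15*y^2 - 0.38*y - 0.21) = -25.1298*y^4 + 12.9555*y^3 - 3.1257*y^2 - 0.3564*y + 0.2835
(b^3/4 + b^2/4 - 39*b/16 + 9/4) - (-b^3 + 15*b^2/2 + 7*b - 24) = 5*b^3/4 - 29*b^2/4 - 151*b/16 + 105/4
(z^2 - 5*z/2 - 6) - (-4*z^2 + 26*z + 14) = 5*z^2 - 57*z/2 - 20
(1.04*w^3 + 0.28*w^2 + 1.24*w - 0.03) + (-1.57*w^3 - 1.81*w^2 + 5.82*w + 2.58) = -0.53*w^3 - 1.53*w^2 + 7.06*w + 2.55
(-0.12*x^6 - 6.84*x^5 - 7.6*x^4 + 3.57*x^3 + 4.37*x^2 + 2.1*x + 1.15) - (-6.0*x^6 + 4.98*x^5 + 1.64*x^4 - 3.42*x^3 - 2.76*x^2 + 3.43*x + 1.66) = 5.88*x^6 - 11.82*x^5 - 9.24*x^4 + 6.99*x^3 + 7.13*x^2 - 1.33*x - 0.51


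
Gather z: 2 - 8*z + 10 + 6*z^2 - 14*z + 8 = 6*z^2 - 22*z + 20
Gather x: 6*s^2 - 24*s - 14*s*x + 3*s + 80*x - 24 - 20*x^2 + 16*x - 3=6*s^2 - 21*s - 20*x^2 + x*(96 - 14*s) - 27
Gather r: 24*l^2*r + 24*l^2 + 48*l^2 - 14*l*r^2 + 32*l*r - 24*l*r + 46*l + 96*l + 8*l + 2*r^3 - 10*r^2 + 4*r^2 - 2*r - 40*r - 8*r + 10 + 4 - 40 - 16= 72*l^2 + 150*l + 2*r^3 + r^2*(-14*l - 6) + r*(24*l^2 + 8*l - 50) - 42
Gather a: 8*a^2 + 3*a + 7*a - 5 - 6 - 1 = 8*a^2 + 10*a - 12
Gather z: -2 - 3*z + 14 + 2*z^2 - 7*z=2*z^2 - 10*z + 12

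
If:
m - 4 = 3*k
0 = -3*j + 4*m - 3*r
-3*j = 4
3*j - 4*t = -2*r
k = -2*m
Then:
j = -4/3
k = -8/7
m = 4/7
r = 44/21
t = 1/21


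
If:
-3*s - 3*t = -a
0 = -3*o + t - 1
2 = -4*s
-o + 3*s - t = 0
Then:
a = -33/8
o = -5/8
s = -1/2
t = -7/8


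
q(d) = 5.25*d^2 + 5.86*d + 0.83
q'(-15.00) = -151.64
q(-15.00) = 1094.18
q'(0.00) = 5.86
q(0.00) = 0.83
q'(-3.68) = -32.78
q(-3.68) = 50.36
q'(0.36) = 9.64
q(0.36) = 3.62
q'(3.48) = 42.40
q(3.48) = 84.80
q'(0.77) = 13.94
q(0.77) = 8.45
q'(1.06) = 16.99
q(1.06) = 12.94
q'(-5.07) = -47.38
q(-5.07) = 106.07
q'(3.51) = 42.72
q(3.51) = 86.08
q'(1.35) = 20.04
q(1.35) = 18.31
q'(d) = 10.5*d + 5.86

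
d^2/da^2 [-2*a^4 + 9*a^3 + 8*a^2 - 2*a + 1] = -24*a^2 + 54*a + 16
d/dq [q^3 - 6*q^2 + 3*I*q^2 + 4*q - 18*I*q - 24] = 3*q^2 + 6*q*(-2 + I) + 4 - 18*I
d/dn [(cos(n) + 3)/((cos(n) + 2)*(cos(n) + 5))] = (cos(n)^2 + 6*cos(n) + 11)*sin(n)/((cos(n) + 2)^2*(cos(n) + 5)^2)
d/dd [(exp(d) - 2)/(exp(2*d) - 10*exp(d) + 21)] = (-2*(exp(d) - 5)*(exp(d) - 2) + exp(2*d) - 10*exp(d) + 21)*exp(d)/(exp(2*d) - 10*exp(d) + 21)^2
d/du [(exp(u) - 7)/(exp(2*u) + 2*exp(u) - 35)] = (-2*(exp(u) - 7)*(exp(u) + 1) + exp(2*u) + 2*exp(u) - 35)*exp(u)/(exp(2*u) + 2*exp(u) - 35)^2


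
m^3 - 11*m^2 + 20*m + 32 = (m - 8)*(m - 4)*(m + 1)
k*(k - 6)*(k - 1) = k^3 - 7*k^2 + 6*k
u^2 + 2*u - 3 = (u - 1)*(u + 3)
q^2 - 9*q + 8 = (q - 8)*(q - 1)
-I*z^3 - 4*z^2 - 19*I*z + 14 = (z - 7*I)*(z + 2*I)*(-I*z + 1)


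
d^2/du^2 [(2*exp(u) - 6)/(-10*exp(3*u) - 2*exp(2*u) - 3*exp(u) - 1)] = (-800*exp(6*u) + 5280*exp(5*u) + 1552*exp(4*u) + 728*exp(3*u) - 408*exp(2*u) + 12*exp(u) - 20)*exp(u)/(1000*exp(9*u) + 600*exp(8*u) + 1020*exp(7*u) + 668*exp(6*u) + 426*exp(5*u) + 246*exp(4*u) + 93*exp(3*u) + 33*exp(2*u) + 9*exp(u) + 1)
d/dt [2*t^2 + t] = 4*t + 1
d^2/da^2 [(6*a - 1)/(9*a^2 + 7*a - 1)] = 2*((6*a - 1)*(18*a + 7)^2 - 3*(54*a + 11)*(9*a^2 + 7*a - 1))/(9*a^2 + 7*a - 1)^3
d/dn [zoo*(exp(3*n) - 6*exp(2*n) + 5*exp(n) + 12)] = zoo*(exp(2*n) + exp(n) + 1)*exp(n)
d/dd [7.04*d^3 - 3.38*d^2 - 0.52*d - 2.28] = 21.12*d^2 - 6.76*d - 0.52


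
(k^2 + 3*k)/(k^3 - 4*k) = (k + 3)/(k^2 - 4)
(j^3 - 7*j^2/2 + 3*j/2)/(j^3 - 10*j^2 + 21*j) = (j - 1/2)/(j - 7)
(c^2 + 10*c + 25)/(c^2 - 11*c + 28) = (c^2 + 10*c + 25)/(c^2 - 11*c + 28)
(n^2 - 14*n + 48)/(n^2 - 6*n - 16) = (n - 6)/(n + 2)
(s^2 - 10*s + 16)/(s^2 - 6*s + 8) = (s - 8)/(s - 4)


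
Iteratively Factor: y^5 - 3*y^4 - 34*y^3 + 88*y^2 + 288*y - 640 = (y + 4)*(y^4 - 7*y^3 - 6*y^2 + 112*y - 160) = (y - 2)*(y + 4)*(y^3 - 5*y^2 - 16*y + 80) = (y - 2)*(y + 4)^2*(y^2 - 9*y + 20) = (y - 5)*(y - 2)*(y + 4)^2*(y - 4)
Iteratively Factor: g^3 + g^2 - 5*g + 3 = (g + 3)*(g^2 - 2*g + 1) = (g - 1)*(g + 3)*(g - 1)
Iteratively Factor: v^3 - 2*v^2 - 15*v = (v - 5)*(v^2 + 3*v) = v*(v - 5)*(v + 3)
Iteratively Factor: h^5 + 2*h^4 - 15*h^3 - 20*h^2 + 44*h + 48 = (h - 2)*(h^4 + 4*h^3 - 7*h^2 - 34*h - 24) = (h - 2)*(h + 2)*(h^3 + 2*h^2 - 11*h - 12) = (h - 3)*(h - 2)*(h + 2)*(h^2 + 5*h + 4) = (h - 3)*(h - 2)*(h + 1)*(h + 2)*(h + 4)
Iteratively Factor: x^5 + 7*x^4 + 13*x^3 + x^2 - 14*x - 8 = (x + 2)*(x^4 + 5*x^3 + 3*x^2 - 5*x - 4) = (x + 2)*(x + 4)*(x^3 + x^2 - x - 1) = (x + 1)*(x + 2)*(x + 4)*(x^2 - 1) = (x + 1)^2*(x + 2)*(x + 4)*(x - 1)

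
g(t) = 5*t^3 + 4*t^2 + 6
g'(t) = 15*t^2 + 8*t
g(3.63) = 297.87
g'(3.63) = 226.69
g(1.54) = 33.75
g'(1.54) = 47.89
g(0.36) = 6.75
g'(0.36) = 4.82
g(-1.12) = 3.99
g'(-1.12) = 9.86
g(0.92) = 13.28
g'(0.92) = 20.06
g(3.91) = 366.03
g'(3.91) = 260.60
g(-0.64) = 6.33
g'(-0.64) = 1.02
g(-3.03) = -96.37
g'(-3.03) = 113.47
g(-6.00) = -930.00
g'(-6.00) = 492.00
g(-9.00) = -3315.00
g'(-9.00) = 1143.00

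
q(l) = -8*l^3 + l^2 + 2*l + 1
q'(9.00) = -1924.00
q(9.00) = -5732.00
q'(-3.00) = -220.00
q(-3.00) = 220.00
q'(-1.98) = -96.05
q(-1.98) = 63.06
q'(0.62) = -5.99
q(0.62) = 0.72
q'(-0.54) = -6.08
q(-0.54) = 1.47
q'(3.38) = -265.43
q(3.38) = -289.73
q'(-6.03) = -882.72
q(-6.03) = 1779.35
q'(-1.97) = -95.08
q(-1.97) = 62.10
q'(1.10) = -24.84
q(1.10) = -6.24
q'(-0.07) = 1.74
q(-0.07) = 0.87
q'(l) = -24*l^2 + 2*l + 2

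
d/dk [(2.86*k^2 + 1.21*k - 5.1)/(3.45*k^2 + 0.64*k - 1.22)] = (-2.3441*k^2 + 28.2116*k + 1.7878)/(11.9025*k^4 + 4.416*k^3 - 8.0084*k^2 - 1.5616*k + 1.4884)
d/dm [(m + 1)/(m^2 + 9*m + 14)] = (m^2 + 9*m - (m + 1)*(2*m + 9) + 14)/(m^2 + 9*m + 14)^2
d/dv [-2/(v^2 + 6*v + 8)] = 4*(v + 3)/(v^2 + 6*v + 8)^2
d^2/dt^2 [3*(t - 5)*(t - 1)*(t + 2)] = 18*t - 24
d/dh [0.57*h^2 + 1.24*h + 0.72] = 1.14*h + 1.24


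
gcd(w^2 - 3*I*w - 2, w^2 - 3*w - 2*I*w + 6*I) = w - 2*I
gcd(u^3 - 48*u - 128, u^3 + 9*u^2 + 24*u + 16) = u^2 + 8*u + 16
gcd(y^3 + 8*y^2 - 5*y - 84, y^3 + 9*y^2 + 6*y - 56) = y^2 + 11*y + 28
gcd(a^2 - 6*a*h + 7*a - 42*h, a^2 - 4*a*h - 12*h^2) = a - 6*h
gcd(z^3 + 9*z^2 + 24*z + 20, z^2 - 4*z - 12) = z + 2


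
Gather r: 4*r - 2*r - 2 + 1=2*r - 1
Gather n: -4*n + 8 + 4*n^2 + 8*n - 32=4*n^2 + 4*n - 24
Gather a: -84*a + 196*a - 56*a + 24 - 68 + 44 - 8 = 56*a - 8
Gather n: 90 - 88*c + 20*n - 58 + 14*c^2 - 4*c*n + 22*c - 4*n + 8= 14*c^2 - 66*c + n*(16 - 4*c) + 40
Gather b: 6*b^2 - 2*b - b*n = 6*b^2 + b*(-n - 2)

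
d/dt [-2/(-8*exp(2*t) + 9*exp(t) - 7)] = (18 - 32*exp(t))*exp(t)/(8*exp(2*t) - 9*exp(t) + 7)^2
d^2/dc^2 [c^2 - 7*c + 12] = 2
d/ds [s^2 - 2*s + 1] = 2*s - 2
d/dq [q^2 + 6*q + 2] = 2*q + 6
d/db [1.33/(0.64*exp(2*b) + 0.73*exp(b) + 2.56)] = (-1.7024*exp(b) - 0.9709)*exp(b)/(0.64*exp(2*b) + 0.73*exp(b) + 2.56)^2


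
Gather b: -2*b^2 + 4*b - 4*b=-2*b^2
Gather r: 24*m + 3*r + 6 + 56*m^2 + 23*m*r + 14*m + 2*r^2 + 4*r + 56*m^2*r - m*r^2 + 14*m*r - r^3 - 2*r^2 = 56*m^2 - m*r^2 + 38*m - r^3 + r*(56*m^2 + 37*m + 7) + 6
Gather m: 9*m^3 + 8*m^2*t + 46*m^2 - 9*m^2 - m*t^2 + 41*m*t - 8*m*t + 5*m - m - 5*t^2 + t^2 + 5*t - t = 9*m^3 + m^2*(8*t + 37) + m*(-t^2 + 33*t + 4) - 4*t^2 + 4*t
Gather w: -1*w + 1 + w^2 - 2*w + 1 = w^2 - 3*w + 2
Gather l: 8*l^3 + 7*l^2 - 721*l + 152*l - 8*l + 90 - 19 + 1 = 8*l^3 + 7*l^2 - 577*l + 72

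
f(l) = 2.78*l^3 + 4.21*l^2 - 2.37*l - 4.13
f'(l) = 8.34*l^2 + 8.42*l - 2.37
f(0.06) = -4.26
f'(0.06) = -1.83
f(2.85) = 87.67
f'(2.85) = 89.37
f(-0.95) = -0.46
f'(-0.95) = -2.84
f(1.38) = 7.92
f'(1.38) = 25.13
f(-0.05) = -4.00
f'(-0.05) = -2.77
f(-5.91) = -416.94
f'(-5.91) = 239.17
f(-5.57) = -340.72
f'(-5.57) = 209.48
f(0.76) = -2.28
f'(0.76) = 8.85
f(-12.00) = -4173.29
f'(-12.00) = 1097.55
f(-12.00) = -4173.29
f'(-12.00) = 1097.55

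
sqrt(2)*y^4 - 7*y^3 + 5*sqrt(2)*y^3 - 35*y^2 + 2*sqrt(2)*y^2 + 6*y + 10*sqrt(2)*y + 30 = (y + 5)*(y - 3*sqrt(2))*(y - sqrt(2))*(sqrt(2)*y + 1)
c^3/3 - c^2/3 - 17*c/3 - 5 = (c/3 + 1)*(c - 5)*(c + 1)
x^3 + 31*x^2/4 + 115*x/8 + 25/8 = (x + 1/4)*(x + 5/2)*(x + 5)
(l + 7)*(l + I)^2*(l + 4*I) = l^4 + 7*l^3 + 6*I*l^3 - 9*l^2 + 42*I*l^2 - 63*l - 4*I*l - 28*I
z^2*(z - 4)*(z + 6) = z^4 + 2*z^3 - 24*z^2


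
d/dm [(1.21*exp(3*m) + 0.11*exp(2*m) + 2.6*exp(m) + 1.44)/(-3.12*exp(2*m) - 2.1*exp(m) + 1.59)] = (-3.7752*exp(4*m) - 5.082*exp(3*m) + 13.6527*exp(2*m) + 9.3354*exp(m) + 7.158)*exp(m)/(9.7344*exp(4*m) + 13.104*exp(3*m) - 5.5116*exp(2*m) - 6.678*exp(m) + 2.5281)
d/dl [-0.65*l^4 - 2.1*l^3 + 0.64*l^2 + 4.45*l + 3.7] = -2.6*l^3 - 6.3*l^2 + 1.28*l + 4.45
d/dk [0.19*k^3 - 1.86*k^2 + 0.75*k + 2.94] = 0.57*k^2 - 3.72*k + 0.75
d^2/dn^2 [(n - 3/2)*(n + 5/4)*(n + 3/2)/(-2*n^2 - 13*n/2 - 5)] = -7/(4*n^3 + 24*n^2 + 48*n + 32)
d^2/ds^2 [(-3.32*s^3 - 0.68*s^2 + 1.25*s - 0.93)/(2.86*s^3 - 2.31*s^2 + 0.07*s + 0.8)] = (-54.99208*s^6 + 65.334984*s^5 - 48.8630999999999*s^4 + 120.40455*s^3 - 73.867914*s^2 + 14.780526*s - 4.456794)/(23.393656*s^9 - 56.684628*s^8 + 47.501454*s^7 + 4.529877*s^6 - 30.549057*s^5 + 13.733643*s^4 + 4.715383*s^3 - 4.42344*s^2 + 0.1344*s + 0.512)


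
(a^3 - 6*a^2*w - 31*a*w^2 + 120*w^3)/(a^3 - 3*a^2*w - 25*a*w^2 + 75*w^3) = (-a + 8*w)/(-a + 5*w)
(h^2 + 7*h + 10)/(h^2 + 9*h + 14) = (h + 5)/(h + 7)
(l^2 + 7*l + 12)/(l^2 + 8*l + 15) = (l + 4)/(l + 5)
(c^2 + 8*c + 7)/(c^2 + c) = (c + 7)/c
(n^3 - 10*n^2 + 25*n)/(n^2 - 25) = n*(n - 5)/(n + 5)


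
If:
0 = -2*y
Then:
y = 0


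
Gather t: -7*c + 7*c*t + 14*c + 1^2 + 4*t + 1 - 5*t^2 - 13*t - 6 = 7*c - 5*t^2 + t*(7*c - 9) - 4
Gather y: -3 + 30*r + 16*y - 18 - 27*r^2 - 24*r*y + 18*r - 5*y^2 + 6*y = -27*r^2 + 48*r - 5*y^2 + y*(22 - 24*r) - 21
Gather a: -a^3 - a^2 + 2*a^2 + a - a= -a^3 + a^2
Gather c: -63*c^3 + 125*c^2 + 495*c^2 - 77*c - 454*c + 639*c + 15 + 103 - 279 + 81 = -63*c^3 + 620*c^2 + 108*c - 80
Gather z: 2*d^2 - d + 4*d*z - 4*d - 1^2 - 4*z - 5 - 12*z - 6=2*d^2 - 5*d + z*(4*d - 16) - 12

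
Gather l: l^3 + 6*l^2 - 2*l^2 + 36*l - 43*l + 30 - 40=l^3 + 4*l^2 - 7*l - 10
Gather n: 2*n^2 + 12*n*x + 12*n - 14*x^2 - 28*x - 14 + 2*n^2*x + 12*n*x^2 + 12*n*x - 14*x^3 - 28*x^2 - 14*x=n^2*(2*x + 2) + n*(12*x^2 + 24*x + 12) - 14*x^3 - 42*x^2 - 42*x - 14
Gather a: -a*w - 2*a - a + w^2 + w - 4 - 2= a*(-w - 3) + w^2 + w - 6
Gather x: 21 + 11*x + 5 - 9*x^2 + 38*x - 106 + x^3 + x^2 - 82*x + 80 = x^3 - 8*x^2 - 33*x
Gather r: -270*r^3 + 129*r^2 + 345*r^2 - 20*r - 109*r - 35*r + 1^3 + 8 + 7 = -270*r^3 + 474*r^2 - 164*r + 16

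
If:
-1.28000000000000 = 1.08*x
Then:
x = -1.19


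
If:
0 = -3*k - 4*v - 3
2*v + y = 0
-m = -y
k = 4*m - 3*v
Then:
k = -33/29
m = -6/29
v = 3/29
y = -6/29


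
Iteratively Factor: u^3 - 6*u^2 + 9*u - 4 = (u - 4)*(u^2 - 2*u + 1) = (u - 4)*(u - 1)*(u - 1)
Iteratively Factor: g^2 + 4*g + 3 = (g + 3)*(g + 1)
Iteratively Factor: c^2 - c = (c - 1)*(c)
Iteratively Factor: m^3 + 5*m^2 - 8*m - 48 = (m - 3)*(m^2 + 8*m + 16) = (m - 3)*(m + 4)*(m + 4)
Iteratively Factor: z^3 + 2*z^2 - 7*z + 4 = (z - 1)*(z^2 + 3*z - 4) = (z - 1)^2*(z + 4)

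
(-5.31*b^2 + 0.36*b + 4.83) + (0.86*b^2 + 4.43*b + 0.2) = -4.45*b^2 + 4.79*b + 5.03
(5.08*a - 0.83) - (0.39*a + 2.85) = 4.69*a - 3.68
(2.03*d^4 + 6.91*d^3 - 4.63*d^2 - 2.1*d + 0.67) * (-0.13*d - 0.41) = -0.2639*d^5 - 1.7306*d^4 - 2.2312*d^3 + 2.1713*d^2 + 0.7739*d - 0.2747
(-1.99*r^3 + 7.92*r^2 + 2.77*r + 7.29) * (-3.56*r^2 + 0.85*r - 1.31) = 7.0844*r^5 - 29.8867*r^4 - 0.5223*r^3 - 33.9731*r^2 + 2.5678*r - 9.5499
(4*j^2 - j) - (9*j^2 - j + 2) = -5*j^2 - 2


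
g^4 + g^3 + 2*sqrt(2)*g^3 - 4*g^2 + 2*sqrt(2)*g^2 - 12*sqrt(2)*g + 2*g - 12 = (g - 2)*(g + 3)*(g + sqrt(2))^2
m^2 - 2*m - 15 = (m - 5)*(m + 3)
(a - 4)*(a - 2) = a^2 - 6*a + 8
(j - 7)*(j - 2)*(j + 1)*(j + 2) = j^4 - 6*j^3 - 11*j^2 + 24*j + 28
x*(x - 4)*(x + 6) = x^3 + 2*x^2 - 24*x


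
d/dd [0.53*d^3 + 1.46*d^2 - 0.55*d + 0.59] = 1.59*d^2 + 2.92*d - 0.55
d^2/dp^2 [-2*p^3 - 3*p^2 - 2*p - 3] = -12*p - 6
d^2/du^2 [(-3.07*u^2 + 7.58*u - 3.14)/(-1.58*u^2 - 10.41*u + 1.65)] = (-138.834916*u^3 + 95.0531159999998*u^2 + 191.310192*u + 453.244038)/(3.944312*u^6 + 77.962572*u^5 + 501.307614*u^4 + 965.278701*u^3 - 523.517445*u^2 + 85.023675*u - 4.492125)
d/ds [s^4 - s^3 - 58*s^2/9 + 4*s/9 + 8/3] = 4*s^3 - 3*s^2 - 116*s/9 + 4/9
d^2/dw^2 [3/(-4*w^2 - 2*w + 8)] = 3*(4*w^2 + 2*w - (4*w + 1)^2 - 8)/(2*w^2 + w - 4)^3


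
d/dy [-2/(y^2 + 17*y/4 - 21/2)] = 8*(8*y + 17)/(4*y^2 + 17*y - 42)^2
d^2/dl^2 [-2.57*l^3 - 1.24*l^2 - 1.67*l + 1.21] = -15.42*l - 2.48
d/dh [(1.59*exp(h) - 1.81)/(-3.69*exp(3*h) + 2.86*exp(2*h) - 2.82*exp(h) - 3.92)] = (11.7342*exp(3*h) - 24.5841*exp(2*h) + 10.3532*exp(h) - 11.337)*exp(h)/(13.6161*exp(6*h) - 21.1068*exp(5*h) + 28.9912*exp(4*h) + 12.7992*exp(3*h) - 14.47*exp(2*h) + 22.1088*exp(h) + 15.3664)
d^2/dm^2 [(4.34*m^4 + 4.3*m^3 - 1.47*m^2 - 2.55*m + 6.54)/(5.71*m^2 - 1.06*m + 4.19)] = (283.003588*m^6 - 157.609704*m^5 + 652.26294*m^4 - 688.57755*m^3 + 2290.13607*m^2 + 581.494326*m - 372.507078)/(186.169411*m^6 - 103.681038*m^5 + 429.080805*m^4 - 153.35338*m^3 + 314.859645*m^2 - 55.828398*m + 73.560059)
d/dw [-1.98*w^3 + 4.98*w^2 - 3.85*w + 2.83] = -5.94*w^2 + 9.96*w - 3.85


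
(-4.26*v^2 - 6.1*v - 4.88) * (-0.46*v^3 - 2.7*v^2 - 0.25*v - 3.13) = 1.9596*v^5 + 14.308*v^4 + 19.7798*v^3 + 28.0348*v^2 + 20.313*v + 15.2744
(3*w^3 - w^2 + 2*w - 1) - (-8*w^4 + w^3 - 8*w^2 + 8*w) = 8*w^4 + 2*w^3 + 7*w^2 - 6*w - 1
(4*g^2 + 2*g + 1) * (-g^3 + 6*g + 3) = -4*g^5 - 2*g^4 + 23*g^3 + 24*g^2 + 12*g + 3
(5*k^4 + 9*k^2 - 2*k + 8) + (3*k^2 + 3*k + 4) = 5*k^4 + 12*k^2 + k + 12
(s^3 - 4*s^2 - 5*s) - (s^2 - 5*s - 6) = s^3 - 5*s^2 + 6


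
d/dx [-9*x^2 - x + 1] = -18*x - 1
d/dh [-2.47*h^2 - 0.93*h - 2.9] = -4.94*h - 0.93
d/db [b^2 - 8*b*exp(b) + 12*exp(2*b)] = -8*b*exp(b) + 2*b + 24*exp(2*b) - 8*exp(b)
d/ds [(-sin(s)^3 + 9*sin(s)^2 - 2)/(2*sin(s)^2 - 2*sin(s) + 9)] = (-2*sin(s)^4 + 4*sin(s)^3 - 45*sin(s)^2 + 170*sin(s) - 4)*cos(s)/(-2*sin(s) - cos(2*s) + 10)^2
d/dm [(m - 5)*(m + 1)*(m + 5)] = 3*m^2 + 2*m - 25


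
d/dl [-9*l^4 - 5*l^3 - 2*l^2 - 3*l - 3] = -36*l^3 - 15*l^2 - 4*l - 3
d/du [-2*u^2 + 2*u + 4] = 2 - 4*u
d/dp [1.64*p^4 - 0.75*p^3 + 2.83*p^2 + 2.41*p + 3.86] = 6.56*p^3 - 2.25*p^2 + 5.66*p + 2.41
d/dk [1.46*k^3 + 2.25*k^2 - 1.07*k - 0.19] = 4.38*k^2 + 4.5*k - 1.07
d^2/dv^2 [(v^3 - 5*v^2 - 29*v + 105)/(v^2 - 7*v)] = -30/v^3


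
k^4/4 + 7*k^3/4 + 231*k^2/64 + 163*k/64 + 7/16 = (k/4 + 1)*(k + 1/4)*(k + 1)*(k + 7/4)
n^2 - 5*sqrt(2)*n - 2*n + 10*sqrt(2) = (n - 2)*(n - 5*sqrt(2))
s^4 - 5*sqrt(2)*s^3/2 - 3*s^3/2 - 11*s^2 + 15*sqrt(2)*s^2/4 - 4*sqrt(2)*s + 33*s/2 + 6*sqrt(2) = (s - 3/2)*(s - 4*sqrt(2))*(s + sqrt(2)/2)*(s + sqrt(2))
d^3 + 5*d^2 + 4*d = d*(d + 1)*(d + 4)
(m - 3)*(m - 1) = m^2 - 4*m + 3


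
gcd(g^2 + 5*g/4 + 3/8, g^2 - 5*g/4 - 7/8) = g + 1/2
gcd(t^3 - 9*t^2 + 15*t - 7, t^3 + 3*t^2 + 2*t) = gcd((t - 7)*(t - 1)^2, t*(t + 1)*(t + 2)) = 1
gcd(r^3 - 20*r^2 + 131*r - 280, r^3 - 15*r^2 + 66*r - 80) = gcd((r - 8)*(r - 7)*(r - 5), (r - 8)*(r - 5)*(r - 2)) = r^2 - 13*r + 40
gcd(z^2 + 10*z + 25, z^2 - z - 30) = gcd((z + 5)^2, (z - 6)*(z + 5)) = z + 5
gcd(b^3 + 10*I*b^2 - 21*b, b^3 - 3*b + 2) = 1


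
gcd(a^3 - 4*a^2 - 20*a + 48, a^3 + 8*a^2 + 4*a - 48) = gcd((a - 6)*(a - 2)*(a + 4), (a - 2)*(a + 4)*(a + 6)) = a^2 + 2*a - 8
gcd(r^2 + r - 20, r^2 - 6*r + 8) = r - 4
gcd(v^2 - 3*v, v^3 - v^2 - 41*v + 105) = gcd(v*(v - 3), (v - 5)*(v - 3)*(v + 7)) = v - 3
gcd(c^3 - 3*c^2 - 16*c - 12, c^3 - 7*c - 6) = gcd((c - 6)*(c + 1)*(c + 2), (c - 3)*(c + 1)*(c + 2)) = c^2 + 3*c + 2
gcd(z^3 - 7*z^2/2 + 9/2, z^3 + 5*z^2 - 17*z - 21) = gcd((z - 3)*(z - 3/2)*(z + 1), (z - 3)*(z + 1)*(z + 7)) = z^2 - 2*z - 3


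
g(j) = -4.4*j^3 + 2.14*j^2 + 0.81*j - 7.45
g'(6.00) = -448.71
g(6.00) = -875.95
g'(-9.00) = -1106.91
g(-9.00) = 3366.20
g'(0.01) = 0.85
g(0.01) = -7.44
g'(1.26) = -14.75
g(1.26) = -11.83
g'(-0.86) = -12.63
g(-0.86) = -3.77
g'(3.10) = -112.77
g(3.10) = -115.45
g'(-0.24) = -0.98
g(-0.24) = -7.46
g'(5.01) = -309.07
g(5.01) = -502.98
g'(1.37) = -18.10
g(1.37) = -13.64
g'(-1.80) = -49.66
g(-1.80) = 23.69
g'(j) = -13.2*j^2 + 4.28*j + 0.81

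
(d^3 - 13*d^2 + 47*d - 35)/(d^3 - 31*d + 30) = (d - 7)/(d + 6)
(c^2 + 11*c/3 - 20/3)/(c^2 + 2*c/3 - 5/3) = (3*c^2 + 11*c - 20)/(3*c^2 + 2*c - 5)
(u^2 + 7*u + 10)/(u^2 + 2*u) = (u + 5)/u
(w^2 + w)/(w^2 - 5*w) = (w + 1)/(w - 5)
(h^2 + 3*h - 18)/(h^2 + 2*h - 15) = (h + 6)/(h + 5)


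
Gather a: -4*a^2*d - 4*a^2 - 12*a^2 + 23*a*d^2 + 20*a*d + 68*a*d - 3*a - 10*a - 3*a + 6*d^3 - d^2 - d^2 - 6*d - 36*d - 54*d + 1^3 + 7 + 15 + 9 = a^2*(-4*d - 16) + a*(23*d^2 + 88*d - 16) + 6*d^3 - 2*d^2 - 96*d + 32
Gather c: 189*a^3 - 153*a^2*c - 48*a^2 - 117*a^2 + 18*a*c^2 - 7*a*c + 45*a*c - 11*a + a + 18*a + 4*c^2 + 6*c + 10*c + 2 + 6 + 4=189*a^3 - 165*a^2 + 8*a + c^2*(18*a + 4) + c*(-153*a^2 + 38*a + 16) + 12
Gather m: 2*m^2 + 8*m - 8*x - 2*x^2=2*m^2 + 8*m - 2*x^2 - 8*x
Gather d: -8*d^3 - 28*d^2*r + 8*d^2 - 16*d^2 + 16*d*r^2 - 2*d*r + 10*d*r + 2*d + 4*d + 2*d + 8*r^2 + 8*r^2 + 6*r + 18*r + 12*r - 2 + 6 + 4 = -8*d^3 + d^2*(-28*r - 8) + d*(16*r^2 + 8*r + 8) + 16*r^2 + 36*r + 8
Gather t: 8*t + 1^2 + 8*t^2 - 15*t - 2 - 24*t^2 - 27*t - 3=-16*t^2 - 34*t - 4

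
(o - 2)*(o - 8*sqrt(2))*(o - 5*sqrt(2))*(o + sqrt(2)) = o^4 - 12*sqrt(2)*o^3 - 2*o^3 + 24*sqrt(2)*o^2 + 54*o^2 - 108*o + 80*sqrt(2)*o - 160*sqrt(2)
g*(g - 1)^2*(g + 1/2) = g^4 - 3*g^3/2 + g/2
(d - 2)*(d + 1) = d^2 - d - 2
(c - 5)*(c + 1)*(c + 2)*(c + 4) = c^4 + 2*c^3 - 21*c^2 - 62*c - 40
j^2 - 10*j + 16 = (j - 8)*(j - 2)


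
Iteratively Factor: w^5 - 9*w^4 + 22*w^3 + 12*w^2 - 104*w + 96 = (w + 2)*(w^4 - 11*w^3 + 44*w^2 - 76*w + 48) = (w - 2)*(w + 2)*(w^3 - 9*w^2 + 26*w - 24) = (w - 2)^2*(w + 2)*(w^2 - 7*w + 12) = (w - 3)*(w - 2)^2*(w + 2)*(w - 4)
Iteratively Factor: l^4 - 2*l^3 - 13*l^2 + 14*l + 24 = (l - 4)*(l^3 + 2*l^2 - 5*l - 6) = (l - 4)*(l - 2)*(l^2 + 4*l + 3) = (l - 4)*(l - 2)*(l + 1)*(l + 3)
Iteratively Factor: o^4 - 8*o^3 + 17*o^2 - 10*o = (o - 1)*(o^3 - 7*o^2 + 10*o) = (o - 2)*(o - 1)*(o^2 - 5*o) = (o - 5)*(o - 2)*(o - 1)*(o)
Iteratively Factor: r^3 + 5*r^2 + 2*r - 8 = (r - 1)*(r^2 + 6*r + 8) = (r - 1)*(r + 4)*(r + 2)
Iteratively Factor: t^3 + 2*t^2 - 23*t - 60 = (t + 3)*(t^2 - t - 20) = (t + 3)*(t + 4)*(t - 5)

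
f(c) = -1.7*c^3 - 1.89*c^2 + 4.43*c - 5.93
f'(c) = -5.1*c^2 - 3.78*c + 4.43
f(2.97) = -53.98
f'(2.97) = -51.78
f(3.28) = -71.72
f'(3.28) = -62.84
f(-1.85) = -9.83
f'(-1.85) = -6.03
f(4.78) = -213.60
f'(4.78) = -130.17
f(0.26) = -4.94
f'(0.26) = 3.10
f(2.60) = -37.07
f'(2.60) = -39.87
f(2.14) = -21.77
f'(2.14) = -27.02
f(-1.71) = -10.53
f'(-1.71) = -4.02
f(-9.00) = 1040.41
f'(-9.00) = -374.65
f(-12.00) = 2606.35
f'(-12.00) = -684.61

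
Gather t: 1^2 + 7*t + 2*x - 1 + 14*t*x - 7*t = 14*t*x + 2*x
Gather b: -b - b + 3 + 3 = 6 - 2*b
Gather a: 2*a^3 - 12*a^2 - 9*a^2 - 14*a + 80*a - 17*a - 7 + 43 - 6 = 2*a^3 - 21*a^2 + 49*a + 30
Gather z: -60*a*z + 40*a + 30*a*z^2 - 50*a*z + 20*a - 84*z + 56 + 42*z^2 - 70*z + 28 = 60*a + z^2*(30*a + 42) + z*(-110*a - 154) + 84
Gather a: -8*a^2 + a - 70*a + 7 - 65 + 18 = -8*a^2 - 69*a - 40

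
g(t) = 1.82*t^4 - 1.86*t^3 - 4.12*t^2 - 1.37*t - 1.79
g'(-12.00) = -13285.85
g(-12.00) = 40374.97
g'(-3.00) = -223.43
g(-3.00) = 162.88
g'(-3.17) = -263.23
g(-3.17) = 204.19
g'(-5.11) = -1076.36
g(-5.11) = 1386.77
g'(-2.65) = -154.20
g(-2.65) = 97.28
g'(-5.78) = -1545.93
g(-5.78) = 2258.99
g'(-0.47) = 0.51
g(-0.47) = -1.77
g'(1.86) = 10.84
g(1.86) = -8.78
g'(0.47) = -5.72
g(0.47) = -3.45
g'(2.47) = 53.94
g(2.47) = 9.40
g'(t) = 7.28*t^3 - 5.58*t^2 - 8.24*t - 1.37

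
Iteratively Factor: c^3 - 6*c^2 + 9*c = (c - 3)*(c^2 - 3*c) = c*(c - 3)*(c - 3)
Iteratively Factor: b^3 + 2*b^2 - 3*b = (b + 3)*(b^2 - b) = (b - 1)*(b + 3)*(b)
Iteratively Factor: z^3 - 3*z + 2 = (z - 1)*(z^2 + z - 2) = (z - 1)*(z + 2)*(z - 1)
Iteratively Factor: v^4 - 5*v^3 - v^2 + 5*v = (v)*(v^3 - 5*v^2 - v + 5) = v*(v + 1)*(v^2 - 6*v + 5) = v*(v - 1)*(v + 1)*(v - 5)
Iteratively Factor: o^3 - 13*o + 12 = (o - 3)*(o^2 + 3*o - 4) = (o - 3)*(o + 4)*(o - 1)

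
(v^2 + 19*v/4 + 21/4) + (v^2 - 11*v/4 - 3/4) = 2*v^2 + 2*v + 9/2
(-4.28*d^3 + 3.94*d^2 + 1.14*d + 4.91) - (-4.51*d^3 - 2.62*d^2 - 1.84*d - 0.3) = 0.23*d^3 + 6.56*d^2 + 2.98*d + 5.21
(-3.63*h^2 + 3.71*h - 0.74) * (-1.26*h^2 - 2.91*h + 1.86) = 4.5738*h^4 + 5.8887*h^3 - 16.6155*h^2 + 9.054*h - 1.3764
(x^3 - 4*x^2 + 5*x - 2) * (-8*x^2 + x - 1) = -8*x^5 + 33*x^4 - 45*x^3 + 25*x^2 - 7*x + 2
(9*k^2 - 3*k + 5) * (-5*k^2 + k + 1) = -45*k^4 + 24*k^3 - 19*k^2 + 2*k + 5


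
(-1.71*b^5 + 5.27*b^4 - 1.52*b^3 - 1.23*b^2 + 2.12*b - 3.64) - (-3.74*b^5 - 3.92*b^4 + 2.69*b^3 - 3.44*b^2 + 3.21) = 2.03*b^5 + 9.19*b^4 - 4.21*b^3 + 2.21*b^2 + 2.12*b - 6.85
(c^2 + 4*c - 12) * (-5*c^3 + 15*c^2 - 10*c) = -5*c^5 - 5*c^4 + 110*c^3 - 220*c^2 + 120*c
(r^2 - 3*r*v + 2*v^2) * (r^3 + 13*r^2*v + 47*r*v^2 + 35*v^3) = r^5 + 10*r^4*v + 10*r^3*v^2 - 80*r^2*v^3 - 11*r*v^4 + 70*v^5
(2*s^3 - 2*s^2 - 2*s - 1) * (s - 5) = 2*s^4 - 12*s^3 + 8*s^2 + 9*s + 5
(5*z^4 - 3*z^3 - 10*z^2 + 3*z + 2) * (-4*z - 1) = -20*z^5 + 7*z^4 + 43*z^3 - 2*z^2 - 11*z - 2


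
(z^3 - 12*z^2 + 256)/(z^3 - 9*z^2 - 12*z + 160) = (z - 8)/(z - 5)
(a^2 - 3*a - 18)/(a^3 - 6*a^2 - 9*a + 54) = 1/(a - 3)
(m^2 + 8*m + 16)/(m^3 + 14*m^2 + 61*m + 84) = (m + 4)/(m^2 + 10*m + 21)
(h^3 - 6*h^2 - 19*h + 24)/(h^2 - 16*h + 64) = (h^2 + 2*h - 3)/(h - 8)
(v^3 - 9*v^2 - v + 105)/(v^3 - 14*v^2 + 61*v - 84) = (v^2 - 2*v - 15)/(v^2 - 7*v + 12)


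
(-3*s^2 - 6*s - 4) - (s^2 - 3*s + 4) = -4*s^2 - 3*s - 8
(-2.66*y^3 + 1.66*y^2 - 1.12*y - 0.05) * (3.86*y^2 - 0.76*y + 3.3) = -10.2676*y^5 + 8.4292*y^4 - 14.3628*y^3 + 6.1362*y^2 - 3.658*y - 0.165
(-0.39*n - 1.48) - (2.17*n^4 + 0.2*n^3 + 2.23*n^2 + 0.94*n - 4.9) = -2.17*n^4 - 0.2*n^3 - 2.23*n^2 - 1.33*n + 3.42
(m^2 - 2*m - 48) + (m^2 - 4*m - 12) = 2*m^2 - 6*m - 60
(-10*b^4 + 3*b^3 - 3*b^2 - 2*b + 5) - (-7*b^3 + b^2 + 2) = -10*b^4 + 10*b^3 - 4*b^2 - 2*b + 3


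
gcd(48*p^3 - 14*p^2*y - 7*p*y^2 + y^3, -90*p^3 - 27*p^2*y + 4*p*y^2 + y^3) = 3*p + y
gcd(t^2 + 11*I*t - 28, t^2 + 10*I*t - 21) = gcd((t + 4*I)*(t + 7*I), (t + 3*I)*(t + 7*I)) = t + 7*I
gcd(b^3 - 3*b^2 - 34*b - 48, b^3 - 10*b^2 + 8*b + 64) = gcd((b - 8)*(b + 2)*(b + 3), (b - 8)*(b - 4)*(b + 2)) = b^2 - 6*b - 16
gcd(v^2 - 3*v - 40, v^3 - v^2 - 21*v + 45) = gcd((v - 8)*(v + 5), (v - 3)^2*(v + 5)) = v + 5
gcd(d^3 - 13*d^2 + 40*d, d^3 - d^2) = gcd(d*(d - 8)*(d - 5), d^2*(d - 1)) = d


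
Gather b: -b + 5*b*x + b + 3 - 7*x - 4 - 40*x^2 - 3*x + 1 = 5*b*x - 40*x^2 - 10*x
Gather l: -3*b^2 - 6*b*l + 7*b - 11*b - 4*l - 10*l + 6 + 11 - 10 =-3*b^2 - 4*b + l*(-6*b - 14) + 7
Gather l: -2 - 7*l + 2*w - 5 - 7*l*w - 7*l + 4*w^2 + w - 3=l*(-7*w - 14) + 4*w^2 + 3*w - 10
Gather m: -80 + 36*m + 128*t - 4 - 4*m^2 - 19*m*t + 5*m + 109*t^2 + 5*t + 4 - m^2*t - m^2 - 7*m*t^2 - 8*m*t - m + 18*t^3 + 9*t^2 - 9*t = m^2*(-t - 5) + m*(-7*t^2 - 27*t + 40) + 18*t^3 + 118*t^2 + 124*t - 80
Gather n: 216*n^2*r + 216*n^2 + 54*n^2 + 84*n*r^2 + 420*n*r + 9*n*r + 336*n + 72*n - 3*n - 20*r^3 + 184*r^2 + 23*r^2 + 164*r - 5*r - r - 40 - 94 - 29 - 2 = n^2*(216*r + 270) + n*(84*r^2 + 429*r + 405) - 20*r^3 + 207*r^2 + 158*r - 165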